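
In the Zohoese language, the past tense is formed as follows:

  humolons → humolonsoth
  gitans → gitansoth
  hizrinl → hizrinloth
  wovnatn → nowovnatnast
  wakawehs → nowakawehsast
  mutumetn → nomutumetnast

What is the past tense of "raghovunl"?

humolons and wakawehs both end in -s yet inflect differently (humolonsoth, nowakawehsast), so the final letter is not what conditions the rule; the second-to-last letter is.
"raghovunl" has second-to-last letter 'n'. The stems whose second-to-last letter is 'n' (humolons → humolonsoth, gitans → gitansoth, hizrinl → hizrinloth) add -oth.
The other pattern: stems whose second-to-last letter is 'h' or 't' add no- … -ast around the stem.
So raghovunl → raghovunloth.

raghovunloth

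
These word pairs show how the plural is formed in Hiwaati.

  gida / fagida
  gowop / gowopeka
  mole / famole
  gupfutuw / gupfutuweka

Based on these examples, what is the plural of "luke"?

gupfutuw and gida both begin with g- yet inflect differently (gupfutuweka, fagida), so the first letter is not what conditions the rule; whether the stem ends in a vowel or a consonant is.
"luke" ends in a vowel. The stems ending in a vowel (mole → famole, gida → fagida) add the prefix fa-.
The other pattern: stems ending in a consonant add -eka.
So luke → faluke.

faluke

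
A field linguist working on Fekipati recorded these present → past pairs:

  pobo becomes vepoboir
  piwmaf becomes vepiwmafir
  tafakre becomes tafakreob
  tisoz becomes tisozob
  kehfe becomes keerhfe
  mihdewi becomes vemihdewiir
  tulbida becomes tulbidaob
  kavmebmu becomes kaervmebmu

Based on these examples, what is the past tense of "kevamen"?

keervamen

"kevamen" begins with k-. The stems beginning with k- (kavmebmu → kaervmebmu, kehfe → keerhfe) insert -er- after the first vowel.
So kevamen → keervamen.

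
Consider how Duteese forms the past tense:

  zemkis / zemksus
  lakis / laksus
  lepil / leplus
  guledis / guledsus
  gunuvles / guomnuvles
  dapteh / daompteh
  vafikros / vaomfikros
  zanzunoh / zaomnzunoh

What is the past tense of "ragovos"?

raomgovos

zemkis and gunuvles both end in -s yet inflect differently (zemksus, guomnuvles), so the final letter is not what conditions the rule; the last vowel is.
"ragovos" has last vowel 'o'. The stems whose last vowel is 'o' (vafikros → vaomfikros, zanzunoh → zaomnzunoh) insert -om- after the first vowel.
The other pattern: stems whose last vowel is 'i' delete the last vowel and add -us.
So ragovos → raomgovos.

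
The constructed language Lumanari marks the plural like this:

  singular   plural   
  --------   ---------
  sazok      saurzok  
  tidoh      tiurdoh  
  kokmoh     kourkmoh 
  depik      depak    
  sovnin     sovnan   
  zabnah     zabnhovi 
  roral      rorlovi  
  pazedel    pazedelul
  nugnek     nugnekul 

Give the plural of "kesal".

keslovi

sazok and depik both end in -k yet inflect differently (saurzok, depak), so the final letter is not what conditions the rule; the last vowel is.
"kesal" has last vowel 'a'. The stems whose last vowel is 'a' (zabnah → zabnhovi, roral → rorlovi) delete the last vowel and add -ovi.
So kesal → keslovi.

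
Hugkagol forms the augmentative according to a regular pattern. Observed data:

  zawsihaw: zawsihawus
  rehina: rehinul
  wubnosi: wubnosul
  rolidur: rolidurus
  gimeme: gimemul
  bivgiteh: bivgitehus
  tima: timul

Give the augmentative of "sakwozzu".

rehina and zawsihaw both have last vowel 'a' yet inflect differently (rehinul, zawsihawus), so the last vowel is not what conditions the rule; whether the stem ends in a vowel or a consonant is.
"sakwozzu" ends in a vowel. The stems ending in a vowel (gimeme → gimemul, rehina → rehinul, tima → timul) drop the final letter and add -ul.
The other pattern: stems ending in a consonant add -us.
So sakwozzu → sakwozzul.

sakwozzul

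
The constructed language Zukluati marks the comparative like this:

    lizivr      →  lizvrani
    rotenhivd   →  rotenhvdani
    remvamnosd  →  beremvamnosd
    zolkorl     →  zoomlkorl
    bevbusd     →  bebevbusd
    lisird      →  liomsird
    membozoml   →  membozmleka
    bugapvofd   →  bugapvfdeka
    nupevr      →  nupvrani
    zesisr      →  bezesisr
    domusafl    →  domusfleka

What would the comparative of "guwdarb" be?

guomwdarb

rotenhivd and lisird both end in -d yet inflect differently (rotenhvdani, liomsird), so the final letter is not what conditions the rule; the second-to-last letter is.
"guwdarb" has second-to-last letter 'r'. The stems whose second-to-last letter is 'r' (lisird → liomsird, zolkorl → zoomlkorl) insert -om- after the first vowel.
So guwdarb → guomwdarb.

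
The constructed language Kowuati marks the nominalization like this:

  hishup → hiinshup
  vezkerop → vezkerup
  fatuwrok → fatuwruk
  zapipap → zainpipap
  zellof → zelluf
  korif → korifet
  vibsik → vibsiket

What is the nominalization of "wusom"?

wusum

"wusom" has last vowel 'o'. The stems whose last vowel is 'o' (fatuwrok → fatuwruk, vezkerop → vezkerup, zellof → zelluf) change the last vowel to 'u'.
So wusom → wusum.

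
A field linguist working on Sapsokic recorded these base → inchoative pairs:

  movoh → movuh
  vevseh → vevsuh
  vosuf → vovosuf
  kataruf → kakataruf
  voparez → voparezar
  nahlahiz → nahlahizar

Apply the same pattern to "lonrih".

vevseh and voparez both have last vowel 'e' yet inflect differently (vevsuh, voparezar), so the last vowel is not what conditions the rule; the final letter is.
"lonrih" ends in -h. The stems ending in -h (movoh → movuh, vevseh → vevsuh) change the last vowel to 'u'.
So lonrih → lonruh.

lonruh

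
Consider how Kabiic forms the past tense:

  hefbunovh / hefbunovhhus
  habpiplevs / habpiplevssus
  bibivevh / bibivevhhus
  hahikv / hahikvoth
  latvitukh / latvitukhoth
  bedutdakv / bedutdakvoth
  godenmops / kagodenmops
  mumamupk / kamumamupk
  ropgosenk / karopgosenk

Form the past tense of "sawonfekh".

sawonfekhoth

hefbunovh and latvitukh both end in -h yet inflect differently (hefbunovhhus, latvitukhoth), so the final letter is not what conditions the rule; the second-to-last letter is.
"sawonfekh" has second-to-last letter 'k'. The stems whose second-to-last letter is 'k' (hahikv → hahikvoth, latvitukh → latvitukhoth, bedutdakv → bedutdakvoth) add -oth.
The other patterns: stems whose second-to-last letter is 'v' double the final consonant and add -us; stems whose second-to-last letter is 'n' or 'p' add the prefix ka-.
So sawonfekh → sawonfekhoth.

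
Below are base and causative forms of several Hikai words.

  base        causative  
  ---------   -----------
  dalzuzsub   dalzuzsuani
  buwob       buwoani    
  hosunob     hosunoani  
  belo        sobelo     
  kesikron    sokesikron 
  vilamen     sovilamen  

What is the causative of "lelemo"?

buwob and belo both have last vowel 'o' yet inflect differently (buwoani, sobelo), so the last vowel is not what conditions the rule; the final letter is.
"lelemo" ends in -o. The one such stem in the data (belo → sobelo) adds the prefix so-, so the same rule applies.
So lelemo → solelemo.

solelemo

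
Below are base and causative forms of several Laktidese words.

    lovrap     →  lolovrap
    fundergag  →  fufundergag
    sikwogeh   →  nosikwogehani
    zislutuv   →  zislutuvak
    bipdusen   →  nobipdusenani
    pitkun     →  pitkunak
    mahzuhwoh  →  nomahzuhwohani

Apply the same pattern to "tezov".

notezovani

"tezov" has last vowel 'o'. The one such stem in the data (mahzuhwoh → nomahzuhwohani) adds no- … -ani around the stem, so the same rule applies.
The other patterns: stems whose last vowel is 'u' add -ak; stems whose last vowel is 'a' repeat the first consonant+vowel as a prefix.
So tezov → notezovani.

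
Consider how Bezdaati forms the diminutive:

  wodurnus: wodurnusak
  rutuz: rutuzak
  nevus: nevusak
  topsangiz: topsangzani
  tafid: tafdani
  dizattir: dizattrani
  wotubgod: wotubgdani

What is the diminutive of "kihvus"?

"kihvus" has last vowel 'u'. The stems whose last vowel is 'u' (wodurnus → wodurnusak, rutuz → rutuzak, nevus → nevusak) add -ak.
The other pattern: stems whose last vowel is 'i' or 'o' delete the last vowel and add -ani.
So kihvus → kihvusak.

kihvusak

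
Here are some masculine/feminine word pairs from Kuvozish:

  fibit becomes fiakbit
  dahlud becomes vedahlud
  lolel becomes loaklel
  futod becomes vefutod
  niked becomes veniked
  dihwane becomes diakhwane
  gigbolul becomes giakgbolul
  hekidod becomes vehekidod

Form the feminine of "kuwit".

dahlud and gigbolul both have last vowel 'u' yet inflect differently (vedahlud, giakgbolul), so the last vowel is not what conditions the rule; the final letter is.
"kuwit" ends in -t. The one such stem in the data (fibit → fiakbit) inserts -ak- after the first vowel (as do gigbolul, dihwane), so the same rule applies.
The other pattern: stems ending in -d add the prefix ve-.
So kuwit → kuakwit.

kuakwit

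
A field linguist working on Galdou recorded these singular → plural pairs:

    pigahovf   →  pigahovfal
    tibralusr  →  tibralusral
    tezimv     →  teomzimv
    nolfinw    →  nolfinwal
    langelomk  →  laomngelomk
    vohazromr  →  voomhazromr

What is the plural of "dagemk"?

daomgemk

"dagemk" has second-to-last letter 'm'. The stems whose second-to-last letter is 'm' (vohazromr → voomhazromr, langelomk → laomngelomk, tezimv → teomzimv) insert -om- after the first vowel.
The other pattern: stems whose second-to-last letter is 'n', 's' or 'v' add -al.
So dagemk → daomgemk.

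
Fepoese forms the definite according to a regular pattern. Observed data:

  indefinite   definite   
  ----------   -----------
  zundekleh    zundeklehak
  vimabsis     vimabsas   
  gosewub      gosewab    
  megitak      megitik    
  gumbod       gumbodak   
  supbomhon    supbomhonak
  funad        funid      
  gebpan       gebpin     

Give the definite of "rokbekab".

rokbekib

"rokbekab" has last vowel 'a'. The stems whose last vowel is 'a' (funad → funid, megitak → megitik, gebpan → gebpin) change the last vowel to 'i'.
So rokbekab → rokbekib.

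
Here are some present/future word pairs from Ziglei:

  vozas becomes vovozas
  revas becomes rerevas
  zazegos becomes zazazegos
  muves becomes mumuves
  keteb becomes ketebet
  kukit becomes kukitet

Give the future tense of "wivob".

wivobet

muves and keteb both have last vowel 'e' yet inflect differently (mumuves, ketebet), so the last vowel is not what conditions the rule; the final letter is.
"wivob" ends in -b. The one such stem in the data (keteb → ketebet) adds -et, so the same rule applies.
The other pattern: stems ending in -s repeat the first consonant+vowel as a prefix.
So wivob → wivobet.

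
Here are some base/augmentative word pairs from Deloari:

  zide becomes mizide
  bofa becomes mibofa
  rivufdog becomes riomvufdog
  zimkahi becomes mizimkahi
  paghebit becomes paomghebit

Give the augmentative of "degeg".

deomgeg

"degeg" ends in a consonant. The stems ending in a consonant (paghebit → paomghebit, rivufdog → riomvufdog) insert -om- after the first vowel.
The other pattern: stems ending in a vowel add the prefix mi-.
So degeg → deomgeg.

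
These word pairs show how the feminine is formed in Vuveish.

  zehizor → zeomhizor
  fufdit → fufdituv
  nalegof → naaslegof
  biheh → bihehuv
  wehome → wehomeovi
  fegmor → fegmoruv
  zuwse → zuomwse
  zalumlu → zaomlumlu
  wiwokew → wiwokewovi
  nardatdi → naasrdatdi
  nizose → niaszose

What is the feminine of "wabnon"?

nizose and wehome both end in -e yet inflect differently (niaszose, wehomeovi), so the final letter is not what conditions the rule; the first letter is.
"wabnon" begins with w-. The stems beginning with w- (wiwokew → wiwokewovi, wehome → wehomeovi) add -ovi.
The other patterns: stems beginning with n- insert -as- after the first vowel; stems beginning with z- insert -om- after the first vowel; stems beginning with b- or f- add -uv.
So wabnon → wabnonovi.

wabnonovi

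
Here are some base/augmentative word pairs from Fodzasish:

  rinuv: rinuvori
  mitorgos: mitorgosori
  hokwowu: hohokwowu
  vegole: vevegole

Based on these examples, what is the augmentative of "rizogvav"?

rizogvavori

rinuv and hokwowu both have last vowel 'u' yet inflect differently (rinuvori, hohokwowu), so the last vowel is not what conditions the rule; whether the stem ends in a vowel or a consonant is.
"rizogvav" ends in a consonant. The stems ending in a consonant (rinuv → rinuvori, mitorgos → mitorgosori) add -ori.
So rizogvav → rizogvavori.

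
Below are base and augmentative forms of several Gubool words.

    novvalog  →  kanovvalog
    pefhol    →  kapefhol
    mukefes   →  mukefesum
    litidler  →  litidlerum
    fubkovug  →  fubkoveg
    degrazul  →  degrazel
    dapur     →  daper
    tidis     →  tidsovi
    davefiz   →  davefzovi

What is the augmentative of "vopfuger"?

novvalog and fubkovug both end in -g yet inflect differently (kanovvalog, fubkoveg), so the final letter is not what conditions the rule; the last vowel is.
"vopfuger" has last vowel 'e'. The stems whose last vowel is 'e' (mukefes → mukefesum, litidler → litidlerum) add -um.
The other patterns: stems whose last vowel is 'o' add the prefix ka-; stems whose last vowel is 'u' change the last vowel to 'e'; stems whose last vowel is 'i' delete the last vowel and add -ovi.
So vopfuger → vopfugerum.

vopfugerum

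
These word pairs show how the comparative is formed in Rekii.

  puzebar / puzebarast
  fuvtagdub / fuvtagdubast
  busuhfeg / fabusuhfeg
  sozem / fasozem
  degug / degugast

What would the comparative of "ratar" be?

busuhfeg and degug both end in -g yet inflect differently (fabusuhfeg, degugast), so the final letter is not what conditions the rule; the last vowel is.
"ratar" has last vowel 'a'. The one such stem in the data (puzebar → puzebarast) adds -ast, so the same rule applies.
So ratar → ratarast.

ratarast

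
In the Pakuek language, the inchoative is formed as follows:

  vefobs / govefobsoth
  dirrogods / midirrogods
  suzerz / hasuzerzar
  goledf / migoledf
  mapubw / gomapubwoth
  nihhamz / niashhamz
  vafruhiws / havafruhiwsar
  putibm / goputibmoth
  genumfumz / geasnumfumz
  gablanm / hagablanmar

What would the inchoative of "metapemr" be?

"metapemr" has second-to-last letter 'm'. The stems whose second-to-last letter is 'm' (nihhamz → niashhamz, genumfumz → geasnumfumz) insert -as- after the first vowel.
The other patterns: stems whose second-to-last letter is 'b' add go- … -oth around the stem; stems whose second-to-last letter is 'd' add the prefix mi-; stems whose second-to-last letter is 'n', 'r' or 'w' add ha- … -ar around the stem.
So metapemr → meastapemr.

meastapemr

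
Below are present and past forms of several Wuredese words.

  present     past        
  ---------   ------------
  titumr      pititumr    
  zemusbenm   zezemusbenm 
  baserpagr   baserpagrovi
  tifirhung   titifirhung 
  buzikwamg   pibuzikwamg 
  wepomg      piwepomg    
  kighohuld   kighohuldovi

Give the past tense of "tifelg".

tifelgovi

tifirhung and buzikwamg both end in -g yet inflect differently (titifirhung, pibuzikwamg), so the final letter is not what conditions the rule; the second-to-last letter is.
"tifelg" has second-to-last letter 'l'. The one such stem in the data (kighohuld → kighohuldovi) adds -ovi, so the same rule applies.
So tifelg → tifelgovi.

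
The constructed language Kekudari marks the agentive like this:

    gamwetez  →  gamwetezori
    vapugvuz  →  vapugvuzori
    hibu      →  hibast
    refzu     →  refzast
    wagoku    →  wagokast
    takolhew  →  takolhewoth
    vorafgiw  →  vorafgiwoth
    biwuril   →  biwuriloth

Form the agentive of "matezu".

matezast

vapugvuz and hibu both have last vowel 'u' yet inflect differently (vapugvuzori, hibast), so the last vowel is not what conditions the rule; the final letter is.
"matezu" ends in -u. The stems ending in -u (hibu → hibast, refzu → refzast, wagoku → wagokast) drop the final letter and add -ast.
The other patterns: stems ending in -z add -ori; stems ending in -l or -w add -oth.
So matezu → matezast.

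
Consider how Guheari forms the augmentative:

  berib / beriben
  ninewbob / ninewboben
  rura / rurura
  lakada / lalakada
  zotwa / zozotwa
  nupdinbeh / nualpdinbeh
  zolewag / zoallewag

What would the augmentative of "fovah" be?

rura and zolewag both have last vowel 'a' yet inflect differently (rurura, zoallewag), so the last vowel is not what conditions the rule; the final letter is.
"fovah" ends in -h. The one such stem in the data (nupdinbeh → nualpdinbeh) inserts -al- after the first vowel (as does zolewag), so the same rule applies.
So fovah → foalvah.

foalvah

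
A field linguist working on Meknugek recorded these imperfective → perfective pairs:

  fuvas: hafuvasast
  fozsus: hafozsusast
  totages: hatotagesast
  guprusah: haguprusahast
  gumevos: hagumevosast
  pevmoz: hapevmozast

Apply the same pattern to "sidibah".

hasidibahast

Every pair shown (fuvas → hafuvasast, fozsus → hafozsusast, totages → hatotagesast, …) follows the same rule: add ha- … -ast around the stem.
So sidibah → hasidibahast.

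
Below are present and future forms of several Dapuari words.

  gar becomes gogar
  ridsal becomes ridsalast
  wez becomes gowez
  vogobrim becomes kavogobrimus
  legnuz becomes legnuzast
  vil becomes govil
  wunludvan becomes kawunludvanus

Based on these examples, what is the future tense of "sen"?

wez and legnuz both end in -z yet inflect differently (gowez, legnuzast), so the final letter is not what conditions the rule; the number of vowels is.
"sen" has 1 vowel. The stems with 1 vowel (wez → gowez, gar → gogar, vil → govil) add the prefix go-.
The other patterns: stems with 2 vowels add -ast; stems with 3 vowels add ka- … -us around the stem.
So sen → gosen.

gosen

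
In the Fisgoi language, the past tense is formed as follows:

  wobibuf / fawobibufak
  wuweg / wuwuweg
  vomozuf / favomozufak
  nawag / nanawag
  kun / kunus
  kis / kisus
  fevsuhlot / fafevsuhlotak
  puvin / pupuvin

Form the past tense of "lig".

ligus

"lig" has 1 vowel. The stems with 1 vowel (kun → kunus, kis → kisus) add -us.
The other patterns: stems with 2 vowels repeat the first consonant+vowel as a prefix; stems with 3 vowels add fa- … -ak around the stem.
So lig → ligus.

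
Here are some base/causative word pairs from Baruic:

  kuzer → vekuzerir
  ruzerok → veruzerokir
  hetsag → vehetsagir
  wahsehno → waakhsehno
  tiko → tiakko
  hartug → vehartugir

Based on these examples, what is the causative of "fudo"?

fuakdo

ruzerok and wahsehno both have last vowel 'o' yet inflect differently (veruzerokir, waakhsehno), so the last vowel is not what conditions the rule; whether the stem ends in a vowel or a consonant is.
"fudo" ends in a vowel. The stems ending in a vowel (wahsehno → waakhsehno, tiko → tiakko) insert -ak- after the first vowel.
The other pattern: stems ending in a consonant add ve- … -ir around the stem.
So fudo → fuakdo.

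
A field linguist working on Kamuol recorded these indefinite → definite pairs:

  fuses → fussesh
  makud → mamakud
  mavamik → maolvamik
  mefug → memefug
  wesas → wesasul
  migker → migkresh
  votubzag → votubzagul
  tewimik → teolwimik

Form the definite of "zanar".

"zanar" has last vowel 'a'. The stems whose last vowel is 'a' (votubzag → votubzagul, wesas → wesasul) add -ul.
The other patterns: stems whose last vowel is 'e' delete the last vowel and add -esh; stems whose last vowel is 'u' repeat the first consonant+vowel as a prefix; stems whose last vowel is 'i' insert -ol- after the first vowel.
So zanar → zanarul.

zanarul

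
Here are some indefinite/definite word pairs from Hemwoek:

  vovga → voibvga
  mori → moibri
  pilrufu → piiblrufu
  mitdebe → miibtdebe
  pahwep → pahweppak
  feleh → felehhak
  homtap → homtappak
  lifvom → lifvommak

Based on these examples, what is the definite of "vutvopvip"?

mitdebe and pahwep both have last vowel 'e' yet inflect differently (miibtdebe, pahweppak), so the last vowel is not what conditions the rule; whether the stem ends in a vowel or a consonant is.
"vutvopvip" ends in a consonant. The stems ending in a consonant (pahwep → pahweppak, feleh → felehhak, homtap → homtappak) double the final consonant and add -ak.
So vutvopvip → vutvopvippak.

vutvopvippak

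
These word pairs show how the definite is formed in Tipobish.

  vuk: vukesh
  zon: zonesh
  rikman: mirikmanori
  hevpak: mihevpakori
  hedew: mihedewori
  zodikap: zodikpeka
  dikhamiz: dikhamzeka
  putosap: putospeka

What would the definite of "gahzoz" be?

zon and rikman both end in -n yet inflect differently (zonesh, mirikmanori), so the final letter is not what conditions the rule; the number of vowels is.
"gahzoz" has 2 vowels. The stems with 2 vowels (rikman → mirikmanori, hevpak → mihevpakori, hedew → mihedewori) add mi- … -ori around the stem.
The other patterns: stems with 1 vowel add -esh; stems with 3 vowels delete the last vowel and add -eka.
So gahzoz → migahzozori.

migahzozori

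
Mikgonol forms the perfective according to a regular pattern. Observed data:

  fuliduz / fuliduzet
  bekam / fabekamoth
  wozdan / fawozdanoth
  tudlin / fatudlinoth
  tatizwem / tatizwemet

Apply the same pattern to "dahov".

fadahovoth

bekam and tatizwem both end in -m yet inflect differently (fabekamoth, tatizwemet), so the final letter is not what conditions the rule; the number of vowels is.
"dahov" has 2 vowels. The stems with 2 vowels (wozdan → fawozdanoth, tudlin → fatudlinoth, bekam → fabekamoth) add fa- … -oth around the stem.
So dahov → fadahovoth.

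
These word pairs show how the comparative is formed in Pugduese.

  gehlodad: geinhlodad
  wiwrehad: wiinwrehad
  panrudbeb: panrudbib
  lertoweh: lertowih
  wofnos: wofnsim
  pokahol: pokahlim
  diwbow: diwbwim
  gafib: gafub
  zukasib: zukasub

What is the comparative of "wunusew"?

wunusiw

"wunusew" has last vowel 'e'. The stems whose last vowel is 'e' (panrudbeb → panrudbib, lertoweh → lertowih) change the last vowel to 'i'.
So wunusew → wunusiw.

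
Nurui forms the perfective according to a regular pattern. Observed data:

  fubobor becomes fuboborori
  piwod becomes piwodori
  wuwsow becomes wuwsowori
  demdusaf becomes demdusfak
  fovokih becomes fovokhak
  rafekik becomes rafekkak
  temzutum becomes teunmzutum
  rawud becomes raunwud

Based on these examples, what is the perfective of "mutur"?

piwod and rawud both end in -d yet inflect differently (piwodori, raunwud), so the final letter is not what conditions the rule; the last vowel is.
"mutur" has last vowel 'u'. The stems whose last vowel is 'u' (temzutum → teunmzutum, rawud → raunwud) insert -un- after the first vowel.
So mutur → muuntur.

muuntur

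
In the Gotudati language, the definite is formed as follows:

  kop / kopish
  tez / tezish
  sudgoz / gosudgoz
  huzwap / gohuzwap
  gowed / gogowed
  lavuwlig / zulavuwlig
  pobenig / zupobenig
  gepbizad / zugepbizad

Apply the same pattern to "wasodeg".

zuwasodeg

"wasodeg" has 3 vowels. The stems with 3 vowels (lavuwlig → zulavuwlig, pobenig → zupobenig, gepbizad → zugepbizad) add the prefix zu-.
So wasodeg → zuwasodeg.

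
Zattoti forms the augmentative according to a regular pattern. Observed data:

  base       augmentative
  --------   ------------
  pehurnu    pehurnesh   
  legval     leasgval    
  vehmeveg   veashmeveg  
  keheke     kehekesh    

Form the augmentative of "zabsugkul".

zaasbsugkul

vehmeveg and keheke both have last vowel 'e' yet inflect differently (veashmeveg, kehekesh), so the last vowel is not what conditions the rule; whether the stem ends in a vowel or a consonant is.
"zabsugkul" ends in a consonant. The stems ending in a consonant (legval → leasgval, vehmeveg → veashmeveg) insert -as- after the first vowel.
The other pattern: stems ending in a vowel drop the final letter and add -esh.
So zabsugkul → zaasbsugkul.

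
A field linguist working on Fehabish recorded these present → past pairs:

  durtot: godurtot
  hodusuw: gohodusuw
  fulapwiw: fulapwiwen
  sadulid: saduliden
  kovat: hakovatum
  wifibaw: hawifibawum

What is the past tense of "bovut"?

hodusuw and fulapwiw both end in -w yet inflect differently (gohodusuw, fulapwiwen), so the final letter is not what conditions the rule; the last vowel is.
"bovut" has last vowel 'u'. The one such stem in the data (hodusuw → gohodusuw) adds the prefix go-, so the same rule applies.
So bovut → gobovut.

gobovut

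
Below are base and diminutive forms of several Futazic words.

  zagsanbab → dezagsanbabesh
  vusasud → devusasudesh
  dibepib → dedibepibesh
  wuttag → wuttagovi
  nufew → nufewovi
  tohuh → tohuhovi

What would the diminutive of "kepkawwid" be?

zagsanbab and wuttag both have last vowel 'a' yet inflect differently (dezagsanbabesh, wuttagovi), so the last vowel is not what conditions the rule; the final letter is.
"kepkawwid" ends in -d. The one such stem in the data (vusasud → devusasudesh) adds de- … -esh around the stem, so the same rule applies.
The other pattern: stems ending in -g, -h or -w add -ovi.
So kepkawwid → dekepkawwidesh.

dekepkawwidesh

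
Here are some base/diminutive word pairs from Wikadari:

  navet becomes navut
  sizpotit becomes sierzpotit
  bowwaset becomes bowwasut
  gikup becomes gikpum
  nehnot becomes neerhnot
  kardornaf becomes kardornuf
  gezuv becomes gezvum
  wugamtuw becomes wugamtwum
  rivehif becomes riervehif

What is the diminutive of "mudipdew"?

mudipduw

"mudipdew" has last vowel 'e'. The stems whose last vowel is 'e' (bowwaset → bowwasut, navet → navut) change the last vowel to 'u'.
The other patterns: stems whose last vowel is 'i' or 'o' insert -er- after the first vowel; stems whose last vowel is 'u' delete the last vowel and add -um.
So mudipdew → mudipduw.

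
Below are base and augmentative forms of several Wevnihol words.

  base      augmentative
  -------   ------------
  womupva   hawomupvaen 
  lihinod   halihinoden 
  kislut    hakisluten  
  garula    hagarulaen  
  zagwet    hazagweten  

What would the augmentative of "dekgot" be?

hadekgoten

Every pair shown (womupva → hawomupvaen, lihinod → halihinoden, kislut → hakisluten, …) follows the same rule: add ha- … -en around the stem.
So dekgot → hadekgoten.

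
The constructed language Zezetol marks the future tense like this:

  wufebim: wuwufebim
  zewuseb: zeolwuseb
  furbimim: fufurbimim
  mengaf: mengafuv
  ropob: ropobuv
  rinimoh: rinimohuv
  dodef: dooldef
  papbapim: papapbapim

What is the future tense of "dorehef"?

doolrehef

zewuseb and ropob both end in -b yet inflect differently (zeolwuseb, ropobuv), so the final letter is not what conditions the rule; the last vowel is.
"dorehef" has last vowel 'e'. The stems whose last vowel is 'e' (dodef → dooldef, zewuseb → zeolwuseb) insert -ol- after the first vowel.
The other patterns: stems whose last vowel is 'i' repeat the first consonant+vowel as a prefix; stems whose last vowel is 'a' or 'o' add -uv.
So dorehef → doolrehef.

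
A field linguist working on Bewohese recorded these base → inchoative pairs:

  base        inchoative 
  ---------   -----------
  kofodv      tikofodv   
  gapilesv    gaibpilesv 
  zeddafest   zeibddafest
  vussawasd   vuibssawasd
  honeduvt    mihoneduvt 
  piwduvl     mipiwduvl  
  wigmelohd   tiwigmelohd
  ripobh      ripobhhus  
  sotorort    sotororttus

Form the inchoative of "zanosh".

zaibnosh

kofodv and gapilesv both end in -v yet inflect differently (tikofodv, gaibpilesv), so the final letter is not what conditions the rule; the second-to-last letter is.
"zanosh" has second-to-last letter 's'. The stems whose second-to-last letter is 's' (gapilesv → gaibpilesv, vussawasd → vuibssawasd, zeddafest → zeibddafest) insert -ib- after the first vowel.
The other patterns: stems whose second-to-last letter is 'v' add the prefix mi-; stems whose second-to-last letter is 'd' or 'h' add the prefix ti-; stems whose second-to-last letter is 'b' or 'r' double the final consonant and add -us.
So zanosh → zaibnosh.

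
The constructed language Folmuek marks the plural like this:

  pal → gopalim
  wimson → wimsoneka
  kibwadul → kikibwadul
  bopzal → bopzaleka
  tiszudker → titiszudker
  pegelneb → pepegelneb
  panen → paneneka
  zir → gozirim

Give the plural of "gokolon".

gogokolon

pal and bopzal both end in -l yet inflect differently (gopalim, bopzaleka), so the final letter is not what conditions the rule; the number of vowels is.
"gokolon" has 3 vowels. The stems with 3 vowels (tiszudker → titiszudker, kibwadul → kikibwadul, pegelneb → pepegelneb) repeat the first consonant+vowel as a prefix.
The other patterns: stems with 1 vowel add go- … -im around the stem; stems with 2 vowels add -eka.
So gokolon → gogokolon.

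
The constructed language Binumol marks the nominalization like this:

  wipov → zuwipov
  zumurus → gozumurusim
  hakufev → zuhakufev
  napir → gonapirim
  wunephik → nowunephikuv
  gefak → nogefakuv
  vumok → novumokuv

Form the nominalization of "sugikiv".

wipov and vumok both have last vowel 'o' yet inflect differently (zuwipov, novumokuv), so the last vowel is not what conditions the rule; the final letter is.
"sugikiv" ends in -v. The stems ending in -v (wipov → zuwipov, hakufev → zuhakufev) add the prefix zu-.
The other patterns: stems ending in -k add no- … -uv around the stem; stems ending in -r or -s add go- … -im around the stem.
So sugikiv → zusugikiv.

zusugikiv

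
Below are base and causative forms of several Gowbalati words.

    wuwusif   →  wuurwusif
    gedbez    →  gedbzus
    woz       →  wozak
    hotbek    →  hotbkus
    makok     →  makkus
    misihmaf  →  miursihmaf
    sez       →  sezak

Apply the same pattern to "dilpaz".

dilpzus

sez and gedbez both end in -z yet inflect differently (sezak, gedbzus), so the final letter is not what conditions the rule; the number of vowels is.
"dilpaz" has 2 vowels. The stems with 2 vowels (hotbek → hotbkus, gedbez → gedbzus, makok → makkus) delete the last vowel and add -us.
The other patterns: stems with 1 vowel add -ak; stems with 3 vowels insert -ur- after the first vowel.
So dilpaz → dilpzus.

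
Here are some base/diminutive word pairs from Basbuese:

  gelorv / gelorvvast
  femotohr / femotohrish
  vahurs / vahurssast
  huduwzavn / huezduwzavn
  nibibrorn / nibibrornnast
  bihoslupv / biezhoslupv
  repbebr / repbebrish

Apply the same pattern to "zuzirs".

zuzirssast

nibibrorn and huduwzavn both end in -n yet inflect differently (nibibrornnast, huezduwzavn), so the final letter is not what conditions the rule; the second-to-last letter is.
"zuzirs" has second-to-last letter 'r'. The stems whose second-to-last letter is 'r' (gelorv → gelorvvast, vahurs → vahurssast, nibibrorn → nibibrornnast) double the final consonant and add -ast.
So zuzirs → zuzirssast.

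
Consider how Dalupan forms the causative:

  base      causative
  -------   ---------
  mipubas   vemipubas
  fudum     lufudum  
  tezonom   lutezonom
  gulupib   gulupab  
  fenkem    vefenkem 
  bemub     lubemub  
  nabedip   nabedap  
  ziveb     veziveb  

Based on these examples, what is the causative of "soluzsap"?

tezonom and fenkem both end in -m yet inflect differently (lutezonom, vefenkem), so the final letter is not what conditions the rule; the last vowel is.
"soluzsap" has last vowel 'a'. The one such stem in the data (mipubas → vemipubas) adds the prefix ve-, so the same rule applies.
So soluzsap → vesoluzsap.

vesoluzsap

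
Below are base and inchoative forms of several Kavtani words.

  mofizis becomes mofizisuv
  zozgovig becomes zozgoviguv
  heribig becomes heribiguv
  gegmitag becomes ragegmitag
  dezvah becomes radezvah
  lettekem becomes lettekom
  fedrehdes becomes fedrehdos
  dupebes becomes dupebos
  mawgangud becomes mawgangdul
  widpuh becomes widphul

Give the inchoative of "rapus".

rapsul

"rapus" has last vowel 'u'. The stems whose last vowel is 'u' (mawgangud → mawgangdul, widpuh → widphul) delete the last vowel and add -ul.
So rapus → rapsul.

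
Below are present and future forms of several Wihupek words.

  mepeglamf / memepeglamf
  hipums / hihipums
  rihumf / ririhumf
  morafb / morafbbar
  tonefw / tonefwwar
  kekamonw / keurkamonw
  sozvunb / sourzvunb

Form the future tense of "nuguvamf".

"nuguvamf" has second-to-last letter 'm'. The stems whose second-to-last letter is 'm' (mepeglamf → memepeglamf, hipums → hihipums, rihumf → ririhumf) repeat the first consonant+vowel as a prefix.
So nuguvamf → nunuguvamf.

nunuguvamf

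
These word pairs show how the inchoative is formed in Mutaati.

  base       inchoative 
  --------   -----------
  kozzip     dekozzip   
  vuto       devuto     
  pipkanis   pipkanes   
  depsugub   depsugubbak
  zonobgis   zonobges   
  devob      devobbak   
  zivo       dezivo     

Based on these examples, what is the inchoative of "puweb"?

puwebbak

devob and zivo both have last vowel 'o' yet inflect differently (devobbak, dezivo), so the last vowel is not what conditions the rule; the final letter is.
"puweb" ends in -b. The stems ending in -b (devob → devobbak, depsugub → depsugubbak) double the final consonant and add -ak.
So puweb → puwebbak.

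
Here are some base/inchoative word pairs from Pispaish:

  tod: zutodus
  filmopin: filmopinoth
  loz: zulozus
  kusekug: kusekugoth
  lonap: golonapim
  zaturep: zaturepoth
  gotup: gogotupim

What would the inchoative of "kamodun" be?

kamodunoth

gotup and zaturep both end in -p yet inflect differently (gogotupim, zaturepoth), so the final letter is not what conditions the rule; the number of vowels is.
"kamodun" has 3 vowels. The stems with 3 vowels (filmopin → filmopinoth, zaturep → zaturepoth, kusekug → kusekugoth) add -oth.
So kamodun → kamodunoth.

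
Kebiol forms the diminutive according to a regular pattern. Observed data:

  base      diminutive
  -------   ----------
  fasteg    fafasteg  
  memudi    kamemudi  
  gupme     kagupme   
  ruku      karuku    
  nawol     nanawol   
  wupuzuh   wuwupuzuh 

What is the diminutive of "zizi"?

kazizi

fasteg and gupme both have last vowel 'e' yet inflect differently (fafasteg, kagupme), so the last vowel is not what conditions the rule; whether the stem ends in a vowel or a consonant is.
"zizi" ends in a vowel. The stems ending in a vowel (gupme → kagupme, memudi → kamemudi, ruku → karuku) add the prefix ka-.
The other pattern: stems ending in a consonant repeat the first consonant+vowel as a prefix.
So zizi → kazizi.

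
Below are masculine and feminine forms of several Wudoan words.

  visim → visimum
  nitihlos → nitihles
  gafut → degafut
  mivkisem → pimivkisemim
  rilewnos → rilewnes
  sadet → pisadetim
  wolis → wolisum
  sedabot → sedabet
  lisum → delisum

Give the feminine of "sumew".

pisumewim

"sumew" has last vowel 'e'. The stems whose last vowel is 'e' (sadet → pisadetim, mivkisem → pimivkisemim) add pi- … -im around the stem.
The other patterns: stems whose last vowel is 'i' add -um; stems whose last vowel is 'u' add the prefix de-; stems whose last vowel is 'o' change the last vowel to 'e'.
So sumew → pisumewim.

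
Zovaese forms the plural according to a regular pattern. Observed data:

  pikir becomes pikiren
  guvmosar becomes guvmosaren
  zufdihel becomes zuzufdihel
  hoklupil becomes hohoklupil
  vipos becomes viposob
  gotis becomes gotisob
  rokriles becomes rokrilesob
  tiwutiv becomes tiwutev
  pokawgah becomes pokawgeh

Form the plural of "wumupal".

pikir and hoklupil both have last vowel 'i' yet inflect differently (pikiren, hohoklupil), so the last vowel is not what conditions the rule; the final letter is.
"wumupal" ends in -l. The stems ending in -l (zufdihel → zuzufdihel, hoklupil → hohoklupil) repeat the first consonant+vowel as a prefix.
The other patterns: stems ending in -r add -en; stems ending in -s add -ob; stems ending in -h or -v change the last vowel to 'e'.
So wumupal → wuwumupal.

wuwumupal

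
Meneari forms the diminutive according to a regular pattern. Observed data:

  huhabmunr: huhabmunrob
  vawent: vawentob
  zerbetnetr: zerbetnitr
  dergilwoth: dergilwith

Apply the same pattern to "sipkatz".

sipkitz

huhabmunr and zerbetnetr both end in -r yet inflect differently (huhabmunrob, zerbetnitr), so the final letter is not what conditions the rule; the second-to-last letter is.
"sipkatz" has second-to-last letter 't'. The stems whose second-to-last letter is 't' (zerbetnetr → zerbetnitr, dergilwoth → dergilwith) change the last vowel to 'i'.
The other pattern: stems whose second-to-last letter is 'n' add -ob.
So sipkatz → sipkitz.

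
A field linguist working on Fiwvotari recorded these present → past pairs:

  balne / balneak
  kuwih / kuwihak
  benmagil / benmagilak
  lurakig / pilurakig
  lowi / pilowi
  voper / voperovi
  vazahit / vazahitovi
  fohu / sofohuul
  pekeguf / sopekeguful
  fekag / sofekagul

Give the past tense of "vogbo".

vogboovi

lurakig and fekag both end in -g yet inflect differently (pilurakig, sofekagul), so the final letter is not what conditions the rule; the first letter is.
"vogbo" begins with v-. The stems beginning with v- (voper → voperovi, vazahit → vazahitovi) add -ovi.
The other patterns: stems beginning with b- or k- add -ak; stems beginning with l- add the prefix pi-; stems beginning with f- or p- add so- … -ul around the stem.
So vogbo → vogboovi.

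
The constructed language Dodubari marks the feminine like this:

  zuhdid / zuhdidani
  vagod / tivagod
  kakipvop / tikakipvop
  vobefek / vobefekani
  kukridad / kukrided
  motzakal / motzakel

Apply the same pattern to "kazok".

tikazok

vagod and kukridad both end in -d yet inflect differently (tivagod, kukrided), so the final letter is not what conditions the rule; the last vowel is.
"kazok" has last vowel 'o'. The stems whose last vowel is 'o' (kakipvop → tikakipvop, vagod → tivagod) add the prefix ti-.
So kazok → tikazok.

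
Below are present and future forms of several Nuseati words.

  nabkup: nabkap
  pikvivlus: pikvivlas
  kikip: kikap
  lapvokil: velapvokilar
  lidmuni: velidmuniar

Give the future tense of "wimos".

wimas

kikip and lapvokil both have last vowel 'i' yet inflect differently (kikap, velapvokilar), so the last vowel is not what conditions the rule; the final letter is.
"wimos" ends in -s. The one such stem in the data (pikvivlus → pikvivlas) changes the last vowel to 'a' (as do nabkup, kikip), so the same rule applies.
So wimos → wimas.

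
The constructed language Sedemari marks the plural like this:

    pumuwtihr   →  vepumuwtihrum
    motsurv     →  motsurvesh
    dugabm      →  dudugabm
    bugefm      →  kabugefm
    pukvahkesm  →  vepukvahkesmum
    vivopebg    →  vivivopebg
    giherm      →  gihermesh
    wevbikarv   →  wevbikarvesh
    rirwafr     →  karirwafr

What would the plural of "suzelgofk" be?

kasuzelgofk

"suzelgofk" has second-to-last letter 'f'. The stems whose second-to-last letter is 'f' (bugefm → kabugefm, rirwafr → karirwafr) add the prefix ka-.
So suzelgofk → kasuzelgofk.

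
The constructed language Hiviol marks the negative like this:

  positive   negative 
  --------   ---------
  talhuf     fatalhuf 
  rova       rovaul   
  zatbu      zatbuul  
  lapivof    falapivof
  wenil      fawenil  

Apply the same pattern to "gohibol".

fagohibol

zatbu and talhuf both have last vowel 'u' yet inflect differently (zatbuul, fatalhuf), so the last vowel is not what conditions the rule; whether the stem ends in a vowel or a consonant is.
"gohibol" ends in a consonant. The stems ending in a consonant (wenil → fawenil, talhuf → fatalhuf, lapivof → falapivof) add the prefix fa-.
The other pattern: stems ending in a vowel add -ul.
So gohibol → fagohibol.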